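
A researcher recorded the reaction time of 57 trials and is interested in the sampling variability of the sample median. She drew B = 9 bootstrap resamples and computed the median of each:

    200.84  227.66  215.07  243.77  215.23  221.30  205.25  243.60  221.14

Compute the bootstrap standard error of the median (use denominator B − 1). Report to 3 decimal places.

SE* = 14.975

Bootstrap SE is the standard deviation of the 9 replicate medians.
Mean of replicates: (200.84 + 227.66 + 215.07 + 243.77 + 215.23 + 221.30 + 205.25 + 243.60 + 221.14) / 9 = 1993.8600 / 9 = 221.5400
Sum of squared deviations: (−20.7000)² + (+6.1200)² + (−6.4700)² + (+22.2300)² + (−6.3100)² + (−0.2400)² + (−16.2900)² + (+22.0600)² + (−0.4000)² = 1794.0196
Variance = 1794.0196 / 8 = 224.2525
SE* = √224.2525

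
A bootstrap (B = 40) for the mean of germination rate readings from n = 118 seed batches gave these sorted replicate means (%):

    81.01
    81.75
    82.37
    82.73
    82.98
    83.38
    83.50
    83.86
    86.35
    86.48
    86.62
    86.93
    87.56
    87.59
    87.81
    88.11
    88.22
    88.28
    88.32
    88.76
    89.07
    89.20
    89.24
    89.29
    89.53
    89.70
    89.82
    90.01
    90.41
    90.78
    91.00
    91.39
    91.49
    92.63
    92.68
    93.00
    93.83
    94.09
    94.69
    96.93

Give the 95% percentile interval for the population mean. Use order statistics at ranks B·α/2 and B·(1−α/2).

α = 0.05; lower rank = 40 × 0.025 = 1; upper rank = 40 × 0.975 = 39.
The 1st smallest replicate is 81.01; the 39th is 94.69.

(81.01, 94.69)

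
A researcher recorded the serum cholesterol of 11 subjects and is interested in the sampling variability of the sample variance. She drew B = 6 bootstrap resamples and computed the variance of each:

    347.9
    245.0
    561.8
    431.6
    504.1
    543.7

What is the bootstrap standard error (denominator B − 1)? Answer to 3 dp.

Bootstrap SE is the standard deviation of the 6 replicate variances.
Mean of replicates: (347.9 + 245.0 + 561.8 + 431.6 + 504.1 + 543.7) / 6 = 2634.1000 / 6 = 439.0167
Sum of squared deviations: (−91.1167)² + (−194.0167)² + (+122.7833)² + (−7.4167)² + (+65.0833)² + (+104.6833)² = 76269.9083
Variance = 76269.9083 / 5 = 15253.9817
SE* = √15253.9817

SE* = 123.507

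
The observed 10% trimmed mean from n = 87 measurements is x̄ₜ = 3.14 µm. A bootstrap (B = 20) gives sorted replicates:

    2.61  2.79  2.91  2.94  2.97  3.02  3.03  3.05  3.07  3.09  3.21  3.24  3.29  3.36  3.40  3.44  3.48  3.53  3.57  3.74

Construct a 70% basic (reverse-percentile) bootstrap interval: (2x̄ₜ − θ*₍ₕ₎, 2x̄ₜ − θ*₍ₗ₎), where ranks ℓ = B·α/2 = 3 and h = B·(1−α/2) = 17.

Percentile endpoints at ranks 3 and 17: θ*₍3₎ = 2.91, θ*₍17₎ = 3.48.
Basic interval reflects these around x̄ₜ:
  lower = 2 × 3.14 − 3.48 = 2.80
  upper = 2 × 3.14 − 2.91 = 3.37

(2.80, 3.37)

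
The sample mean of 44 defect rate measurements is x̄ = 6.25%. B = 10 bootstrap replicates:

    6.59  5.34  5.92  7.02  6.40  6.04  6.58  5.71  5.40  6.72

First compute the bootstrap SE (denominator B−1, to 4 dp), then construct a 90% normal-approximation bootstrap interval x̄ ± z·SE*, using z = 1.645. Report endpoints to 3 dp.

Mean of replicates = 6.1720; sum of squared deviations = 2.9952; SE* = √(2.9952/9) = 0.5769
Margin = 1.645 × 0.5769 = 0.9490
Interval: 6.25 ± 0.9490

(5.301, 7.199)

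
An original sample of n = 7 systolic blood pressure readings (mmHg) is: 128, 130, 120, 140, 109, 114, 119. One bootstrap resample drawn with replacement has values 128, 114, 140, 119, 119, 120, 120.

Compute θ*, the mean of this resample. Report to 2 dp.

Mean = (128 + 114 + 140 + 119 + 119 + 120 + 120) / 7 = 860.0 / 7 = 122.86

θ* = 122.86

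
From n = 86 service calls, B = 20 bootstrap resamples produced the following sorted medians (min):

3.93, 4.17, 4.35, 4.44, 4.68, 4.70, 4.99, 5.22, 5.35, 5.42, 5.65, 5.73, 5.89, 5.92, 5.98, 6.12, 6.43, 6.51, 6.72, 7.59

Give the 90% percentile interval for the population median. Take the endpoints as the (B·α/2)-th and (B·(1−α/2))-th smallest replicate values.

(3.93, 6.72)

α = 0.10; lower rank = 20 × 0.050 = 1; upper rank = 20 × 0.950 = 19.
The 1st smallest replicate is 3.93; the 19th is 6.72.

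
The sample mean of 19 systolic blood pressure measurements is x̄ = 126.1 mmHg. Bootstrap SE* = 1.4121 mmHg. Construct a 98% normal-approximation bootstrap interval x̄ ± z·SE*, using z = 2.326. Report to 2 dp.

(122.82, 129.38)

Margin = 2.326 × 1.4121 = 3.285
Interval: 126.1 ± 3.285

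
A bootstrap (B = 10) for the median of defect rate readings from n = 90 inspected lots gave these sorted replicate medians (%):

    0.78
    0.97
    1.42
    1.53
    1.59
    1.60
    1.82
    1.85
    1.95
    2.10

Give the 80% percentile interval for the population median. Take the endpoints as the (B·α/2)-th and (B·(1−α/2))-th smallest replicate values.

α = 0.20; lower rank = 10 × 0.100 = 1; upper rank = 10 × 0.900 = 9.
The 1st smallest replicate is 0.78; the 9th is 1.95.

(0.78, 1.95)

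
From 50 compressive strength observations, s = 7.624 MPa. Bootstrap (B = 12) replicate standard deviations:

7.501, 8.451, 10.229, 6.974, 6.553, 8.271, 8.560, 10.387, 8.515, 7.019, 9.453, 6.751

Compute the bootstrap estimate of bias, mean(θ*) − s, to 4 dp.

bias = +0.5980

mean(θ*) = (7.501 + 8.451 + 10.229 + 6.974 + 6.553 + 8.271 + 8.560 + 10.387 + 8.515 + 7.019 + 9.453 + 6.751) / 12 = 8.22200
bias = 8.22200 − 7.624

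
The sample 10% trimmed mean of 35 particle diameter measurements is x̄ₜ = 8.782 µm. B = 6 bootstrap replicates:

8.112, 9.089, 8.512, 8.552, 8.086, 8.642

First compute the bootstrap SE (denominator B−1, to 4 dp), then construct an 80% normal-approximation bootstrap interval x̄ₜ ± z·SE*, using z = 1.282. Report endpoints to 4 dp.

(8.3051, 9.2589)

Mean of replicates = 8.4988; sum of squared deviations = 0.6919; SE* = √(0.6919/5) = 0.3720
Margin = 1.282 × 0.3720 = 0.47690
Interval: 8.782 ± 0.47690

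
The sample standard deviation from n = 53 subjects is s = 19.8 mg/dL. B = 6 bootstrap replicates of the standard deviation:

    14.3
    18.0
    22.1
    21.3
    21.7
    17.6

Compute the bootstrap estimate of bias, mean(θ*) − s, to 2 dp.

mean(θ*) = (14.3 + 18.0 + 22.1 + 21.3 + 21.7 + 17.6) / 6 = 19.167
bias = 19.167 − 19.8

bias = −0.63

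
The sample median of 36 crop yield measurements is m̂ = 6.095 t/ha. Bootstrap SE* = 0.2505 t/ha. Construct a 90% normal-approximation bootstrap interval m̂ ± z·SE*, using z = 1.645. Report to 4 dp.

Margin = 1.645 × 0.2505 = 0.41207
Interval: 6.095 ± 0.41207

(5.6829, 6.5071)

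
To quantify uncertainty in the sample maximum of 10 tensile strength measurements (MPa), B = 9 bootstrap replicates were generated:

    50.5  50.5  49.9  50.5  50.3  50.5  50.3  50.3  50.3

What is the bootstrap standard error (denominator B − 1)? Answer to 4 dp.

SE* = 0.1944

Bootstrap SE is the standard deviation of the 9 replicate maximums.
Mean of replicates: (50.5 + 50.5 + 49.9 + 50.5 + 50.3 + 50.5 + 50.3 + 50.3 + 50.3) / 9 = 453.10000 / 9 = 50.34444
Sum of squared deviations: (+0.15556)² + (+0.15556)² + (−0.44444)² + (+0.15556)² + (−0.04444)² + (+0.15556)² + (−0.04444)² + (−0.04444)² + (−0.04444)² = 0.30222
Variance = 0.30222 / 8 = 0.03778
SE* = √0.03778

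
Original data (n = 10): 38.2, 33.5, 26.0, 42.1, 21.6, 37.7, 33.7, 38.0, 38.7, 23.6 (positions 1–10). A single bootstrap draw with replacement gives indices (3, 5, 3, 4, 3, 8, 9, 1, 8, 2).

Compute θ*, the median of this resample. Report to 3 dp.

θ* = 35.750

Resample values: 26.0, 21.6, 26.0, 42.1, 26.0, 38.0, 38.7, 38.2, 38.0, 33.5.
Sorted: 21.6, 26.0, 26.0, 26.0, 33.5, 38.0, 38.0, 38.2, 38.7, 42.1
Median = average of the two middle values = 35.750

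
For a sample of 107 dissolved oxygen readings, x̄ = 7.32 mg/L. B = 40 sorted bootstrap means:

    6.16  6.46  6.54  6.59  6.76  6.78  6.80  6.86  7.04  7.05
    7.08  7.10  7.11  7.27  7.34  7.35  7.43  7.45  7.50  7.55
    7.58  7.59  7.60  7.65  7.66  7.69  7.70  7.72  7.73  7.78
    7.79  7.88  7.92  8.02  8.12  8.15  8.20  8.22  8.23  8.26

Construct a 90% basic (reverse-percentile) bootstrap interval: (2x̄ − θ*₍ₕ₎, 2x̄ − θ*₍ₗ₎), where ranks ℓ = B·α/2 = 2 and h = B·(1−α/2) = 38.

Percentile endpoints at ranks 2 and 38: θ*₍2₎ = 6.46, θ*₍38₎ = 8.22.
Basic interval reflects these around x̄:
  lower = 2 × 7.32 − 8.22 = 6.42
  upper = 2 × 7.32 − 6.46 = 8.18

(6.42, 8.18)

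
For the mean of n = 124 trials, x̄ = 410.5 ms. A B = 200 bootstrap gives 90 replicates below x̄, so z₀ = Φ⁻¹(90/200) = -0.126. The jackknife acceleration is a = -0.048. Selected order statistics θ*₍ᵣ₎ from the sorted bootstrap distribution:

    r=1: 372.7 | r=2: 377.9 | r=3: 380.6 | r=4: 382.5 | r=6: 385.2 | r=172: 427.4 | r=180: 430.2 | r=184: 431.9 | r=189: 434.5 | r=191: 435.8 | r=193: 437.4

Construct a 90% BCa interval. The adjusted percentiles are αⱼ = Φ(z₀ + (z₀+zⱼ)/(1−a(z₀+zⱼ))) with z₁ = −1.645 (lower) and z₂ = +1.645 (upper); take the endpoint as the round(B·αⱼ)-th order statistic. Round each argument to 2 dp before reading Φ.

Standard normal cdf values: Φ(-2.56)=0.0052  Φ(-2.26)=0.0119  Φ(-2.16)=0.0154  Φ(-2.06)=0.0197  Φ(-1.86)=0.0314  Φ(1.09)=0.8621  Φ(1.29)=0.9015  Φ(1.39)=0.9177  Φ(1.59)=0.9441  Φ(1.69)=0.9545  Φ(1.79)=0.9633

(382.5, 430.2)

Lower: z₀ + z₁ = -0.126 + (-1.645) = -1.771; 1 − a(z₀+z₁) = 1 − (-0.048)(-1.771) = 0.9150; argument = -0.126 + (-1.771)/0.9150 = -2.0615 → -2.06.
α₁ = Φ(-2.06) = 0.0197; rank = round(200 × 0.0197) = 4; θ*₍4₎ = 382.5.
Upper: z₀ + z₂ = 1.519; 1 − a(z₀+z₂) = 1.0729; argument = 1.2898 → 1.29; α₂ = 0.9015; rank = 180; θ*₍180₎ = 430.2.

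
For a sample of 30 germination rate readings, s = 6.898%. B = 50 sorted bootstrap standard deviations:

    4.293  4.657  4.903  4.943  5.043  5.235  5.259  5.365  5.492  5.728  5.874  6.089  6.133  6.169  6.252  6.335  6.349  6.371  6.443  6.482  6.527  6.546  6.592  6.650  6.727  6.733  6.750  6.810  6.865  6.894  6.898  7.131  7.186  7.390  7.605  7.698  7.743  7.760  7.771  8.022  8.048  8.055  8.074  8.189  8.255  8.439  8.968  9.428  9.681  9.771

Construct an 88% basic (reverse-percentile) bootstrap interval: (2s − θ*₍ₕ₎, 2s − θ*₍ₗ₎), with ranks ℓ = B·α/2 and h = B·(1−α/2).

Percentile endpoints at ranks 3 and 47: θ*₍3₎ = 4.903, θ*₍47₎ = 8.968.
Basic interval reflects these around s:
  lower = 2 × 6.898 − 8.968 = 4.828
  upper = 2 × 6.898 − 4.903 = 8.893

(4.828, 8.893)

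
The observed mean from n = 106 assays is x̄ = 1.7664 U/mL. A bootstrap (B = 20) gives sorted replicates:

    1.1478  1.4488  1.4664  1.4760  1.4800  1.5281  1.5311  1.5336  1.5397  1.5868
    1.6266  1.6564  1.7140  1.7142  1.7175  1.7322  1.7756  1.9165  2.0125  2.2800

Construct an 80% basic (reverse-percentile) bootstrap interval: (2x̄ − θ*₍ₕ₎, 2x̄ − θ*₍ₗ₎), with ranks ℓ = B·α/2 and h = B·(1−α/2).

(1.6163, 2.0840)

Percentile endpoints at ranks 2 and 18: θ*₍2₎ = 1.4488, θ*₍18₎ = 1.9165.
Basic interval reflects these around x̄:
  lower = 2 × 1.7664 − 1.9165 = 1.6163
  upper = 2 × 1.7664 − 1.4488 = 2.0840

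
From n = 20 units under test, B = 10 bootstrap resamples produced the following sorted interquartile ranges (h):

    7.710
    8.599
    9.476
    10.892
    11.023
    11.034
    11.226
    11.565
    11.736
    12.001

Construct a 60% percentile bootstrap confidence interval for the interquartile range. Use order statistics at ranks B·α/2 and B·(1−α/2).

α = 0.40; lower rank = 10 × 0.200 = 2; upper rank = 10 × 0.800 = 8.
The 2nd smallest replicate is 8.599; the 8th is 11.565.

(8.599, 11.565)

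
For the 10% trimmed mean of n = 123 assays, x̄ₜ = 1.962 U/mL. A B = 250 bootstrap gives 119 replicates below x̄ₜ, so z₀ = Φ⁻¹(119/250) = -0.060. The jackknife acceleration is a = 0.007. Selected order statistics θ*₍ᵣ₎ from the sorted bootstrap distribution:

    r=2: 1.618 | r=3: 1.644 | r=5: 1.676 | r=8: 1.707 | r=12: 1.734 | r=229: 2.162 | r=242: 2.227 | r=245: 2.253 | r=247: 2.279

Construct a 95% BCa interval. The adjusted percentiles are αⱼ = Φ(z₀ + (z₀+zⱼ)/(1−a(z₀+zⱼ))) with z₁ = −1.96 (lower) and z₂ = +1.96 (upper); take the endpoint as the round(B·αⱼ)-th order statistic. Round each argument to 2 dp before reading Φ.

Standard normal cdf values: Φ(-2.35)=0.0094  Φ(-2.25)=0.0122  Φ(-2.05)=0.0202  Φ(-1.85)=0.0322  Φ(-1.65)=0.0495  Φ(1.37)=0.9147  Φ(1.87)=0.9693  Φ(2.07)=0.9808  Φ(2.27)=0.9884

(1.676, 2.227)

Lower: z₀ + z₁ = -0.060 + (-1.960) = -2.020; 1 − a(z₀+z₁) = 1 − (0.007)(-2.020) = 1.0141; argument = -0.060 + (-2.020)/1.0141 = -2.0518 → -2.05.
α₁ = Φ(-2.05) = 0.0202; rank = round(250 × 0.0202) = 5; θ*₍5₎ = 1.676.
Upper: z₀ + z₂ = 1.900; 1 − a(z₀+z₂) = 0.9867; argument = 1.8656 → 1.87; α₂ = 0.9693; rank = 242; θ*₍242₎ = 2.227.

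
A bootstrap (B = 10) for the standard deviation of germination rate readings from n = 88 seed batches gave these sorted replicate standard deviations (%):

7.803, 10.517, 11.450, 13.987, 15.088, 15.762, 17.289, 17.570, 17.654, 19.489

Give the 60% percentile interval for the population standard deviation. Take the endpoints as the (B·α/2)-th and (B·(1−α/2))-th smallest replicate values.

α = 0.40; lower rank = 10 × 0.200 = 2; upper rank = 10 × 0.800 = 8.
The 2nd smallest replicate is 10.517; the 8th is 17.570.

(10.517, 17.570)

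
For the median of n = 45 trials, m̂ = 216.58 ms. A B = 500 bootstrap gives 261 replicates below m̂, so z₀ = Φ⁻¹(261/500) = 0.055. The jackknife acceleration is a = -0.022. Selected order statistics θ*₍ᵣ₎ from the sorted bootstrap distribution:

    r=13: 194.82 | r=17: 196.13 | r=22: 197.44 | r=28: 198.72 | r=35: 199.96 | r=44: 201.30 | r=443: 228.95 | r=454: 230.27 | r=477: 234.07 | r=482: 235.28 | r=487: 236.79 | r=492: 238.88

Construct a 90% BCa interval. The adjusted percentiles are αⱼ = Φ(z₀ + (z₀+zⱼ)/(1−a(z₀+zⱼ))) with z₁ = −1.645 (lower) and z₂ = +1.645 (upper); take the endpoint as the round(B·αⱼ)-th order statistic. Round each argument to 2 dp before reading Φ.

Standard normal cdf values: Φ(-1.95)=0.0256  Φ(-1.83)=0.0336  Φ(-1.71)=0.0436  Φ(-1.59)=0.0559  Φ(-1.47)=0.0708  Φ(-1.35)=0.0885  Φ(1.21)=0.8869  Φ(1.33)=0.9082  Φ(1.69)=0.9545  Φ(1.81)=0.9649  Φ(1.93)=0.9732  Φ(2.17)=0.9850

Lower: z₀ + z₁ = 0.055 + (-1.645) = -1.590; 1 − a(z₀+z₁) = 1 − (-0.022)(-1.590) = 0.9650; argument = 0.055 + (-1.590)/0.9650 = -1.5926 → -1.59.
α₁ = Φ(-1.59) = 0.0559; rank = round(500 × 0.0559) = 28; θ*₍28₎ = 198.72.
Upper: z₀ + z₂ = 1.700; 1 − a(z₀+z₂) = 1.0374; argument = 1.6937 → 1.69; α₂ = 0.9545; rank = 477; θ*₍477₎ = 234.07.

(198.72, 234.07)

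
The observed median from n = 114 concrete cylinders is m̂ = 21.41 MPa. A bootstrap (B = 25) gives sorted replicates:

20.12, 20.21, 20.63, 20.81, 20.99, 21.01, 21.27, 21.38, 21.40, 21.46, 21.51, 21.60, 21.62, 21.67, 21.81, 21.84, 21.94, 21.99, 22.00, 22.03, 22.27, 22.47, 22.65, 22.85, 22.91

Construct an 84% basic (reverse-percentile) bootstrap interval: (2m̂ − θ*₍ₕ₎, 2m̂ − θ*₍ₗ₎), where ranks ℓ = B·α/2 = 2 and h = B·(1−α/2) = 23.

(20.17, 22.61)

Percentile endpoints at ranks 2 and 23: θ*₍2₎ = 20.21, θ*₍23₎ = 22.65.
Basic interval reflects these around m̂:
  lower = 2 × 21.41 − 22.65 = 20.17
  upper = 2 × 21.41 − 20.21 = 22.61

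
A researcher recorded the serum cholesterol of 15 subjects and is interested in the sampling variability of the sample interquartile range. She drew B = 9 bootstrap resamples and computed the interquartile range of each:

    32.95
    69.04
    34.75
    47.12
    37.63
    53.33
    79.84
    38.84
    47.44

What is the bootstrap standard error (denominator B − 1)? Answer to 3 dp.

Bootstrap SE is the standard deviation of the 9 replicate interquartile ranges.
Mean of replicates: (32.95 + 69.04 + 34.75 + 47.12 + 37.63 + 53.33 + 79.84 + 38.84 + 47.44) / 9 = 440.9400 / 9 = 48.9933
Sum of squared deviations: (−16.0433)² + (+20.0467)² + (−14.2433)² + (−1.8733)² + (−11.3633)² + (+4.3367)² + (+30.8467)² + (−10.1533)² + (−1.5533)² = 2070.5912
Variance = 2070.5912 / 8 = 258.8239
SE* = √258.8239

SE* = 16.088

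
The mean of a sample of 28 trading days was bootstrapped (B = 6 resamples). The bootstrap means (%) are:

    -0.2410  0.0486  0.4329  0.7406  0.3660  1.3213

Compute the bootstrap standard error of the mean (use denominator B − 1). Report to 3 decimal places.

SE* = 0.546

Bootstrap SE is the standard deviation of the 6 replicate means.
Mean of replicates: ((-0.2410) + 0.0486 + 0.4329 + 0.7406 + 0.3660 + 1.3213) / 6 = 2.66840 / 6 = 0.44473
Sum of squared deviations: (−0.68573)² + (−0.39613)² + (−0.01183)² + (+0.29587)² + (−0.07873)² + (+0.87657)² = 1.48940
Variance = 1.48940 / 5 = 0.29788
SE* = √0.29788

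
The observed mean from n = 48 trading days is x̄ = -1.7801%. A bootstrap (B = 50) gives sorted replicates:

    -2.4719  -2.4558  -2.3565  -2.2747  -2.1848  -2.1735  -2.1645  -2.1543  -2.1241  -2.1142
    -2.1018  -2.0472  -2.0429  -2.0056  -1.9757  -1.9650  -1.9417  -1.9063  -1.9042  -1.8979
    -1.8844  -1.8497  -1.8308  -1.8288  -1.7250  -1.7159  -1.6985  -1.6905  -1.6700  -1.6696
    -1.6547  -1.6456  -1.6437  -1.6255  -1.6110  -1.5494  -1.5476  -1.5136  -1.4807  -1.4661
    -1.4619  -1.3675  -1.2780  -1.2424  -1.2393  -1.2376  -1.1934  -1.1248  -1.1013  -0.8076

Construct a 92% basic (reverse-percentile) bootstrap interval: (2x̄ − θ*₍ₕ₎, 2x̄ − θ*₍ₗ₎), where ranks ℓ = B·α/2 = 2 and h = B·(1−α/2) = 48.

Percentile endpoints at ranks 2 and 48: θ*₍2₎ = -2.4558, θ*₍48₎ = -1.1248.
Basic interval reflects these around x̄:
  lower = 2 × -1.7801 − -1.1248 = -2.4354
  upper = 2 × -1.7801 − -2.4558 = -1.1044

(-2.4354, -1.1044)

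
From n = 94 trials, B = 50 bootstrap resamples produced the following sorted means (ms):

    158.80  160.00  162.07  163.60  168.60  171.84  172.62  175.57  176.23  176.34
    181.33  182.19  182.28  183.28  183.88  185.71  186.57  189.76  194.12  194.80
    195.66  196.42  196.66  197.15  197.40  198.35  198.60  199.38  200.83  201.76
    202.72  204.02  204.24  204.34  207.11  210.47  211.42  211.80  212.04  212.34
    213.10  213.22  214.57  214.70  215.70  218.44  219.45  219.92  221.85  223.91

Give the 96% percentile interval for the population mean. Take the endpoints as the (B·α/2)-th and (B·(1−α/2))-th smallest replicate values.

α = 0.04; lower rank = 50 × 0.020 = 1; upper rank = 50 × 0.980 = 49.
The 1st smallest replicate is 158.80; the 49th is 221.85.

(158.80, 221.85)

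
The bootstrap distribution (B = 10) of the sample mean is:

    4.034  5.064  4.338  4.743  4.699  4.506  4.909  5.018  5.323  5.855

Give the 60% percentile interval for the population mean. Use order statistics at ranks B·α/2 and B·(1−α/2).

Sorted replicates: 4.034, 4.338, 4.506, 4.699, 4.743, 4.909, 5.018, 5.064, 5.323, 5.855
α = 0.40; lower rank = 10 × 0.200 = 2; upper rank = 10 × 0.800 = 8.
The 2nd smallest replicate is 4.338; the 8th is 5.064.

(4.338, 5.064)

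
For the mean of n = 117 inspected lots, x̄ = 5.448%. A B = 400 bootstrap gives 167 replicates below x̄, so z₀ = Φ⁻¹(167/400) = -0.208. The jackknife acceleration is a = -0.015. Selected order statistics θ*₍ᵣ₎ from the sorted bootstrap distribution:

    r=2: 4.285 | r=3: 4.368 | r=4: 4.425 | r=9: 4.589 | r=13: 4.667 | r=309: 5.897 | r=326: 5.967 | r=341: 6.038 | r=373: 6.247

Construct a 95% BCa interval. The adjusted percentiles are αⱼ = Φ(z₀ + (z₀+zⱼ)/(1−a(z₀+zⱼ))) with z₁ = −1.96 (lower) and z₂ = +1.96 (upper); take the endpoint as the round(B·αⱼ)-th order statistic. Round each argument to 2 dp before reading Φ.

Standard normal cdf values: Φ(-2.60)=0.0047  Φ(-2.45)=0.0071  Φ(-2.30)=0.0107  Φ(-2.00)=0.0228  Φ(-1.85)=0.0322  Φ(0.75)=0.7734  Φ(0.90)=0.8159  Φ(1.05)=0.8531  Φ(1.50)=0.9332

(4.368, 6.247)

Lower: z₀ + z₁ = -0.208 + (-1.960) = -2.168; 1 − a(z₀+z₁) = 1 − (-0.015)(-2.168) = 0.9675; argument = -0.208 + (-2.168)/0.9675 = -2.4489 → -2.45.
α₁ = Φ(-2.45) = 0.0071; rank = round(400 × 0.0071) = 3; θ*₍3₎ = 4.368.
Upper: z₀ + z₂ = 1.752; 1 − a(z₀+z₂) = 1.0263; argument = 1.4991 → 1.50; α₂ = 0.9332; rank = 373; θ*₍373₎ = 6.247.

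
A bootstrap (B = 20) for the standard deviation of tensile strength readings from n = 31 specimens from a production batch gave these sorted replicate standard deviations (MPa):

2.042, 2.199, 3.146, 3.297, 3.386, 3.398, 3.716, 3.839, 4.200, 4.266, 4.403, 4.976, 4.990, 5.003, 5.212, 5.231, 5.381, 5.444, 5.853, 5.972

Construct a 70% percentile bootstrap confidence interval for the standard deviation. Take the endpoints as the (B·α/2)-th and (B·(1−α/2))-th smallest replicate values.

α = 0.30; lower rank = 20 × 0.150 = 3; upper rank = 20 × 0.850 = 17.
The 3rd smallest replicate is 3.146; the 17th is 5.381.

(3.146, 5.381)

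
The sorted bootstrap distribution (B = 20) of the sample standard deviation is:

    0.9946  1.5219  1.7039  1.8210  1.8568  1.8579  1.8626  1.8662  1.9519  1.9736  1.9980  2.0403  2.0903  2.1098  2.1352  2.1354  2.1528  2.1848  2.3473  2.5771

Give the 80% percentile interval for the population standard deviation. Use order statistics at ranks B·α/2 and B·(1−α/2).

α = 0.20; lower rank = 20 × 0.100 = 2; upper rank = 20 × 0.900 = 18.
The 2nd smallest replicate is 1.5219; the 18th is 2.1848.

(1.5219, 2.1848)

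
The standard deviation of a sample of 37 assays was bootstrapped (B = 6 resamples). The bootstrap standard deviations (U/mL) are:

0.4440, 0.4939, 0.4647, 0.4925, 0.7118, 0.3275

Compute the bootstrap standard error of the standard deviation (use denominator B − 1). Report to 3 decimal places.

SE* = 0.125

Bootstrap SE is the standard deviation of the 6 replicate standard deviations.
Mean of replicates: (0.4440 + 0.4939 + 0.4647 + 0.4925 + 0.7118 + 0.3275) / 6 = 2.93440 / 6 = 0.48907
Sum of squared deviations: (−0.04507)² + (+0.00483)² + (−0.02437)² + (+0.00343)² + (+0.22273)² + (−0.16157)² = 0.07837
Variance = 0.07837 / 5 = 0.01567
SE* = √0.01567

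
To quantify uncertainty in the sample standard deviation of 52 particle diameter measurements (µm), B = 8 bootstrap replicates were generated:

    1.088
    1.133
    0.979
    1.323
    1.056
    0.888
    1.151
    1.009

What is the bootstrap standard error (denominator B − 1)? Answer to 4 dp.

Bootstrap SE is the standard deviation of the 8 replicate standard deviations.
Mean of replicates: (1.088 + 1.133 + 0.979 + 1.323 + 1.056 + 0.888 + 1.151 + 1.009) / 8 = 8.62700 / 8 = 1.07838
Sum of squared deviations: (+0.00962)² + (+0.05462)² + (−0.09938)² + (+0.24462)² + (−0.02238)² + (−0.19038)² + (+0.07262)² + (−0.06938)² = 0.11962
Variance = 0.11962 / 7 = 0.01709
SE* = √0.01709

SE* = 0.1307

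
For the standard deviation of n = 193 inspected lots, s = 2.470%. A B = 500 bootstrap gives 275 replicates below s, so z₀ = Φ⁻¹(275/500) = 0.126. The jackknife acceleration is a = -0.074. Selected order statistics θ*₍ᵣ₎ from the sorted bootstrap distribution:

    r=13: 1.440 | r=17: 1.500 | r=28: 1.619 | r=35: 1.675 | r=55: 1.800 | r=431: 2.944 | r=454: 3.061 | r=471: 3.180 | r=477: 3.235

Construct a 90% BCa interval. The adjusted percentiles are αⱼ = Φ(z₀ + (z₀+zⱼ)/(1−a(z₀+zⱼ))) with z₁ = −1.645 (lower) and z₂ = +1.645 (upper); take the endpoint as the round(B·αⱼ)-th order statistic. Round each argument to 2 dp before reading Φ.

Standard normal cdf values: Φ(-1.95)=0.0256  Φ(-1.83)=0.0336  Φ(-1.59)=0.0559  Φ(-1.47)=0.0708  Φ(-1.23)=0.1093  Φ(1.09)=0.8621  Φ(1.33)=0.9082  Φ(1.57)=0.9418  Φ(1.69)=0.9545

(1.619, 3.235)

Lower: z₀ + z₁ = 0.126 + (-1.645) = -1.519; 1 − a(z₀+z₁) = 1 − (-0.074)(-1.519) = 0.8876; argument = 0.126 + (-1.519)/0.8876 = -1.5854 → -1.59.
α₁ = Φ(-1.59) = 0.0559; rank = round(500 × 0.0559) = 28; θ*₍28₎ = 1.619.
Upper: z₀ + z₂ = 1.771; 1 − a(z₀+z₂) = 1.1311; argument = 1.6918 → 1.69; α₂ = 0.9545; rank = 477; θ*₍477₎ = 3.235.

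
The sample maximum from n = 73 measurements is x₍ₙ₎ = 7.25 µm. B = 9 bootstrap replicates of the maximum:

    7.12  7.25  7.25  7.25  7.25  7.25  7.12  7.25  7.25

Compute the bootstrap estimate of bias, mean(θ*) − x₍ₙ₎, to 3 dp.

mean(θ*) = (7.12 + 7.25 + 7.25 + 7.25 + 7.25 + 7.25 + 7.12 + 7.25 + 7.25) / 9 = 7.2211
bias = 7.2211 − 7.25

bias = −0.029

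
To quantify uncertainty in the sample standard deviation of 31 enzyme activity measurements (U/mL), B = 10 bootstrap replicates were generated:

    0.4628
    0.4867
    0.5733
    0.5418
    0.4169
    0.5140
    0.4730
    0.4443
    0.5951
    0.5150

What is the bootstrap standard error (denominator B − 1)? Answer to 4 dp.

SE* = 0.0566

Bootstrap SE is the standard deviation of the 10 replicate standard deviations.
Mean of replicates: (0.4628 + 0.4867 + 0.5733 + 0.5418 + 0.4169 + 0.5140 + 0.4730 + 0.4443 + 0.5951 + 0.5150) / 10 = 5.02290 / 10 = 0.50229
Sum of squared deviations: (−0.03949)² + (−0.01559)² + (+0.07101)² + (+0.03951)² + (−0.08539)² + (+0.01171)² + (−0.02929)² + (−0.05799)² + (+0.09281)² + (+0.01271)² = 0.02883
Variance = 0.02883 / 9 = 0.00320
SE* = √0.00320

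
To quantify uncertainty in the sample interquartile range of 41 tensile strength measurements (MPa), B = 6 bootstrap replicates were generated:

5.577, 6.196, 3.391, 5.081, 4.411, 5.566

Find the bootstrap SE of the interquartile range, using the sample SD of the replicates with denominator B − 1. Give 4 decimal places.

Bootstrap SE is the standard deviation of the 6 replicate interquartile ranges.
Mean of replicates: (5.577 + 6.196 + 3.391 + 5.081 + 4.411 + 5.566) / 6 = 30.22200 / 6 = 5.03700
Sum of squared deviations: (+0.54000)² + (+1.15900)² + (−1.64600)² + (+0.04400)² + (−0.62600)² + (+0.52900)² = 5.01785
Variance = 5.01785 / 5 = 1.00357
SE* = √1.00357

SE* = 1.0018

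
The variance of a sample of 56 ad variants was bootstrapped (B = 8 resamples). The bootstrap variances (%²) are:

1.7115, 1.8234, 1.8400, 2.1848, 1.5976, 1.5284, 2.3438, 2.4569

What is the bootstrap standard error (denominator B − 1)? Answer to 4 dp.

Bootstrap SE is the standard deviation of the 8 replicate variances.
Mean of replicates: (1.7115 + 1.8234 + 1.8400 + 2.1848 + 1.5976 + 1.5284 + 2.3438 + 2.4569) / 8 = 15.48640 / 8 = 1.93580
Sum of squared deviations: (−0.22430)² + (−0.11240)² + (−0.09580)² + (+0.24900)² + (−0.33820)² + (−0.40740)² + (+0.40800)² + (+0.52110)² = 0.85249
Variance = 0.85249 / 7 = 0.12178
SE* = √0.12178

SE* = 0.3490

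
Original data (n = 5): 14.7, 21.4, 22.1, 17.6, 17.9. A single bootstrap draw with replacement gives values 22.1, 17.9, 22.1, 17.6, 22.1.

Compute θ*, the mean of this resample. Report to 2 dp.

Mean = (22.1 + 17.9 + 22.1 + 17.6 + 22.1) / 5 = 101.80 / 5 = 20.36

θ* = 20.36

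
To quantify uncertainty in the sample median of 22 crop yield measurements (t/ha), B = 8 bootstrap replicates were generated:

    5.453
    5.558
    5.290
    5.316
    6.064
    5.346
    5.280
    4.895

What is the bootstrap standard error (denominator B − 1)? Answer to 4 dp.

SE* = 0.3295

Bootstrap SE is the standard deviation of the 8 replicate medians.
Mean of replicates: (5.453 + 5.558 + 5.290 + 5.316 + 6.064 + 5.346 + 5.280 + 4.895) / 8 = 43.20200 / 8 = 5.40025
Sum of squared deviations: (+0.05275)² + (+0.15775)² + (−0.11025)² + (−0.08425)² + (+0.66375)² + (−0.05425)² + (−0.12025)² + (−0.50525)² = 0.76017
Variance = 0.76017 / 7 = 0.10860
SE* = √0.10860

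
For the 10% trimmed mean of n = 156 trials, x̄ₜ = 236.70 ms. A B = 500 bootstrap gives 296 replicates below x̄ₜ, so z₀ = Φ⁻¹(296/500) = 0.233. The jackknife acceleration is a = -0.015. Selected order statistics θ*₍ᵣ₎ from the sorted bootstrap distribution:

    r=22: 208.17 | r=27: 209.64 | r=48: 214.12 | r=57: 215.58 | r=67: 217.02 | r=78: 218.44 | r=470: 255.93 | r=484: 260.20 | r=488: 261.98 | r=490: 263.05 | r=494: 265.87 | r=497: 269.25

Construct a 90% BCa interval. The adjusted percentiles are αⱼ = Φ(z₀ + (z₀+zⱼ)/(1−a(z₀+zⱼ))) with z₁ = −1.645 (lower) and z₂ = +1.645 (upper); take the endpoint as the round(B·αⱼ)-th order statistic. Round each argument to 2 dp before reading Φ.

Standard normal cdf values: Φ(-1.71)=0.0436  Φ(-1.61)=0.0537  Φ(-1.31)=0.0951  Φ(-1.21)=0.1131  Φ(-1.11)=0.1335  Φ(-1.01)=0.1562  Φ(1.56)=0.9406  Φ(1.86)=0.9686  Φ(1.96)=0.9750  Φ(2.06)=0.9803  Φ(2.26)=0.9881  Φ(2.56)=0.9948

Lower: z₀ + z₁ = 0.233 + (-1.645) = -1.412; 1 − a(z₀+z₁) = 1 − (-0.015)(-1.412) = 0.9788; argument = 0.233 + (-1.412)/0.9788 = -1.2096 → -1.21.
α₁ = Φ(-1.21) = 0.1131; rank = round(500 × 0.1131) = 57; θ*₍57₎ = 215.58.
Upper: z₀ + z₂ = 1.878; 1 − a(z₀+z₂) = 1.0282; argument = 2.0595 → 2.06; α₂ = 0.9803; rank = 490; θ*₍490₎ = 263.05.

(215.58, 263.05)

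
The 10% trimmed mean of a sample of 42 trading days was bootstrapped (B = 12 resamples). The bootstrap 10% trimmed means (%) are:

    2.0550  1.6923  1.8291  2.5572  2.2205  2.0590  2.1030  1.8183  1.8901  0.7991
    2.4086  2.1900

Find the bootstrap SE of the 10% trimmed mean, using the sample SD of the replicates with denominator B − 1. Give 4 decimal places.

SE* = 0.4450

Bootstrap SE is the standard deviation of the 12 replicate 10% trimmed means.
Mean of replicates: (2.0550 + 1.6923 + 1.8291 + 2.5572 + 2.2205 + 2.0590 + 2.1030 + 1.8183 + 1.8901 + 0.7991 + 2.4086 + 2.1900) / 12 = 23.62220 / 12 = 1.96852
Sum of squared deviations: (+0.08648)² + (−0.27622)² + (−0.13942)² + (+0.58868)² + (+0.25198)² + (+0.09048)² + (+0.13448)² + (−0.15022)² + (−0.07842)² + (−1.16942)² + (+0.44008)² + (+0.22148)² = 2.17851
Variance = 2.17851 / 11 = 0.19805
SE* = √0.19805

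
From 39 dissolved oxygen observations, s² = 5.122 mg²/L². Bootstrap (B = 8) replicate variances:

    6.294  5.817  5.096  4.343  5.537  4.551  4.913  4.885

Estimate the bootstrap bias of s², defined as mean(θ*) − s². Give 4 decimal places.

bias = +0.0575

mean(θ*) = (6.294 + 5.817 + 5.096 + 4.343 + 5.537 + 4.551 + 4.913 + 4.885) / 8 = 5.17950
bias = 5.17950 − 5.122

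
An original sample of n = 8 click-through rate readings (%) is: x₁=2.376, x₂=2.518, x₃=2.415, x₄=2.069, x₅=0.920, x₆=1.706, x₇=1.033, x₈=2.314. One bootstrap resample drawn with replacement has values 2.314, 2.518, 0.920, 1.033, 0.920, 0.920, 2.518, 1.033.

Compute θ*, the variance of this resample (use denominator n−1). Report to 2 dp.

Mean = 1.5220; sum of squared deviations = 4.1767
s² = 4.1767 / 7 = 0.5967

θ* = 0.60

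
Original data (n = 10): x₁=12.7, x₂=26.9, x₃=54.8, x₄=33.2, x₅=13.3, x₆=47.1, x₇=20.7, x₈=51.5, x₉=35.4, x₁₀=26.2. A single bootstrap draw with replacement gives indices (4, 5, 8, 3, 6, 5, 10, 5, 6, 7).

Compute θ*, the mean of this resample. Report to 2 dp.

θ* = 32.05

Resample values: 33.2, 13.3, 51.5, 54.8, 47.1, 13.3, 26.2, 13.3, 47.1, 20.7.
Mean = (33.2 + 13.3 + 51.5 + 54.8 + 47.1 + 13.3 + 26.2 + 13.3 + 47.1 + 20.7) / 10 = 320.50 / 10 = 32.05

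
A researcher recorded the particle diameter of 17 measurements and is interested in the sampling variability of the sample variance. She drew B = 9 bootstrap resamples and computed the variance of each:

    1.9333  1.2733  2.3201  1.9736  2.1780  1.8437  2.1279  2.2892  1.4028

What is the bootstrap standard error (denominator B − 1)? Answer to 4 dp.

Bootstrap SE is the standard deviation of the 9 replicate variances.
Mean of replicates: (1.9333 + 1.2733 + 2.3201 + 1.9736 + 2.1780 + 1.8437 + 2.1279 + 2.2892 + 1.4028) / 9 = 17.34190 / 9 = 1.92688
Sum of squared deviations: (+0.00642)² + (−0.65358)² + (+0.39322)² + (+0.04672)² + (+0.25112)² + (−0.08318)² + (+0.20102)² + (+0.36232)² + (−0.52408)² = 1.10034
Variance = 1.10034 / 8 = 0.13754
SE* = √0.13754

SE* = 0.3709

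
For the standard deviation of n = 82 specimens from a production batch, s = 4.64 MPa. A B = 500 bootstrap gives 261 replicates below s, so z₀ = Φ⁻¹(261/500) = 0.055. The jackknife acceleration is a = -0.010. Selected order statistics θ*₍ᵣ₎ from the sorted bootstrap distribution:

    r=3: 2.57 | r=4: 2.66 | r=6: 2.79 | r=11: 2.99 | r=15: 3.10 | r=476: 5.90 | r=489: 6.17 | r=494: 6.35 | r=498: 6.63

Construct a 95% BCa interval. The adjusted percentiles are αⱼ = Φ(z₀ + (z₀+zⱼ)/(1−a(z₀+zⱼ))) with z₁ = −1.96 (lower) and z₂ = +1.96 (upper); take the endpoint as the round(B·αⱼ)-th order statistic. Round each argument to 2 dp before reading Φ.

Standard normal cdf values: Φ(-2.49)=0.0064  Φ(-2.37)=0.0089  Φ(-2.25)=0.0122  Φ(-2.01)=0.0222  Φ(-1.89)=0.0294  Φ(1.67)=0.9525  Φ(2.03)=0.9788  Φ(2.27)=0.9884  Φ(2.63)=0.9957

(3.10, 6.17)

Lower: z₀ + z₁ = 0.055 + (-1.960) = -1.905; 1 − a(z₀+z₁) = 1 − (-0.010)(-1.905) = 0.9809; argument = 0.055 + (-1.905)/0.9809 = -1.8870 → -1.89.
α₁ = Φ(-1.89) = 0.0294; rank = round(500 × 0.0294) = 15; θ*₍15₎ = 3.10.
Upper: z₀ + z₂ = 2.015; 1 − a(z₀+z₂) = 1.0202; argument = 2.0302 → 2.03; α₂ = 0.9788; rank = 489; θ*₍489₎ = 6.17.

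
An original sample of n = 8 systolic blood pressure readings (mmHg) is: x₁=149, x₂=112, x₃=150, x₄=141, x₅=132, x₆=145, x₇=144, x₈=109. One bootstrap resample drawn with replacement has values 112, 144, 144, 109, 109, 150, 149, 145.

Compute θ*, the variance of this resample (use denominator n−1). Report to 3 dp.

Mean = 132.7500; sum of squared deviations = 2523.5000
s² = 2523.5000 / 7 = 360.5000

θ* = 360.500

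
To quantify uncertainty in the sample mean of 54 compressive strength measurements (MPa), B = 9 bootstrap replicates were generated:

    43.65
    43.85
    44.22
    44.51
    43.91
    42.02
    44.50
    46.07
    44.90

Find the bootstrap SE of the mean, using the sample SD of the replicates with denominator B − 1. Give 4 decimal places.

SE* = 1.0858

Bootstrap SE is the standard deviation of the 9 replicate means.
Mean of replicates: (43.65 + 43.85 + 44.22 + 44.51 + 43.91 + 42.02 + 44.50 + 46.07 + 44.90) / 9 = 397.63000 / 9 = 44.18111
Sum of squared deviations: (−0.53111)² + (−0.33111)² + (+0.03889)² + (+0.32889)² + (−0.27111)² + (−2.16111)² + (+0.31889)² + (+1.88889)² + (+0.71889)² = 9.43169
Variance = 9.43169 / 8 = 1.17896
SE* = √1.17896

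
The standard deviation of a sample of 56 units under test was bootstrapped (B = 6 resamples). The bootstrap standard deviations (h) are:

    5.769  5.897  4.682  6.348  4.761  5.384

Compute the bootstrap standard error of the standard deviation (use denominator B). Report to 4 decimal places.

SE* = 0.6019

Bootstrap SE is the standard deviation of the 6 replicate standard deviations.
Mean of replicates: (5.769 + 5.897 + 4.682 + 6.348 + 4.761 + 5.384) / 6 = 32.84100 / 6 = 5.47350
Sum of squared deviations: (+0.29550)² + (+0.42350)² + (−0.79150)² + (+0.87450)² + (−0.71250)² + (−0.08950)² = 2.17356
Variance = 2.17356 / 6 = 0.36226
SE* = √0.36226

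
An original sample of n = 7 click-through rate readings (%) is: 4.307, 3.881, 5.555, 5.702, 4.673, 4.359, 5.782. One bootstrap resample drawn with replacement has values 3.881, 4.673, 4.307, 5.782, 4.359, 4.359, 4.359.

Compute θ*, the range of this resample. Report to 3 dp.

Range = 5.782 − 3.881 = 1.901

θ* = 1.901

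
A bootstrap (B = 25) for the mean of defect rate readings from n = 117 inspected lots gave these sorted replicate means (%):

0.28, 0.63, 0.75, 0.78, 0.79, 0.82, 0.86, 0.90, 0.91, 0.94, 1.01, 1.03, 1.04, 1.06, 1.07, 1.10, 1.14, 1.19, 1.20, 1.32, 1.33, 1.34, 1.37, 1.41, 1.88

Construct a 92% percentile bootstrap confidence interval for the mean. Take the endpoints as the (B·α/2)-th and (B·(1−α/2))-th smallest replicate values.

α = 0.08; lower rank = 25 × 0.040 = 1; upper rank = 25 × 0.960 = 24.
The 1st smallest replicate is 0.28; the 24th is 1.41.

(0.28, 1.41)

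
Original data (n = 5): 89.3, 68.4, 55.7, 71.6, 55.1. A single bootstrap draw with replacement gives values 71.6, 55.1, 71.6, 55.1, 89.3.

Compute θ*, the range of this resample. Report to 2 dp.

θ* = 34.20

Range = 89.3 − 55.1 = 34.20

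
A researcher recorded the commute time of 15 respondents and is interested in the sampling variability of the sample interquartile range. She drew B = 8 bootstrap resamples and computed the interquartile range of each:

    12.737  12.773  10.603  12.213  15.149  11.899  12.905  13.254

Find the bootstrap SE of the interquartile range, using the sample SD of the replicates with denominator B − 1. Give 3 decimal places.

SE* = 1.289

Bootstrap SE is the standard deviation of the 8 replicate interquartile ranges.
Mean of replicates: (12.737 + 12.773 + 10.603 + 12.213 + 15.149 + 11.899 + 12.905 + 13.254) / 8 = 101.5330 / 8 = 12.6916
Sum of squared deviations: (+0.0454)² + (+0.0814)² + (−2.0886)² + (−0.4786)² + (+2.4574)² + (−0.7926)² + (+0.2134)² + (+0.5624)² = 11.6289
Variance = 11.6289 / 7 = 1.6613
SE* = √1.6613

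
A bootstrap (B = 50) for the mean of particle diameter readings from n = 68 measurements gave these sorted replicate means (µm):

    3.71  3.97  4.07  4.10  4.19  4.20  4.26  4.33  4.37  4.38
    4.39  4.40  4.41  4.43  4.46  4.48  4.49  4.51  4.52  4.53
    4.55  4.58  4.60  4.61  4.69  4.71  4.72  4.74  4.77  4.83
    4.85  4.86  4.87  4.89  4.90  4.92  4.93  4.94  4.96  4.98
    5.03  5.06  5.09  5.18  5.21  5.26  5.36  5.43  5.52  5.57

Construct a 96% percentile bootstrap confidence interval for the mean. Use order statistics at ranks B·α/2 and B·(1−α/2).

(3.71, 5.52)

α = 0.04; lower rank = 50 × 0.020 = 1; upper rank = 50 × 0.980 = 49.
The 1st smallest replicate is 3.71; the 49th is 5.52.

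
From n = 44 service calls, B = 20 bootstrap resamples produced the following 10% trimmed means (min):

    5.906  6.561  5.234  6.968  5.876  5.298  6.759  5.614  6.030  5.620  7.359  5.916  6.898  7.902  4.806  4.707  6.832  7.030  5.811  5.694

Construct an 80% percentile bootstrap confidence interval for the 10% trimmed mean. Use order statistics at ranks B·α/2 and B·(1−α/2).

Sorted replicates: 4.707, 4.806, 5.234, 5.298, 5.614, 5.620, 5.694, 5.811, 5.876, 5.906, 5.916, 6.030, 6.561, 6.759, 6.832, 6.898, 6.968, 7.030, 7.359, 7.902
α = 0.20; lower rank = 20 × 0.100 = 2; upper rank = 20 × 0.900 = 18.
The 2nd smallest replicate is 4.806; the 18th is 7.030.

(4.806, 7.030)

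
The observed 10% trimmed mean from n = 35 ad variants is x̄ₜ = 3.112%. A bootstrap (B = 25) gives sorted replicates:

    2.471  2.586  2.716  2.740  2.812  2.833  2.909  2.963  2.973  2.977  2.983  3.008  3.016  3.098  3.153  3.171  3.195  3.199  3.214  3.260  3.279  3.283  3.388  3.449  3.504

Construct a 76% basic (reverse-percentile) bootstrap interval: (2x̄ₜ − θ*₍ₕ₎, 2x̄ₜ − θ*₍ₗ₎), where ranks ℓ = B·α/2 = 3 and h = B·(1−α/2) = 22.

Percentile endpoints at ranks 3 and 22: θ*₍3₎ = 2.716, θ*₍22₎ = 3.283.
Basic interval reflects these around x̄ₜ:
  lower = 2 × 3.112 − 3.283 = 2.941
  upper = 2 × 3.112 − 2.716 = 3.508

(2.941, 3.508)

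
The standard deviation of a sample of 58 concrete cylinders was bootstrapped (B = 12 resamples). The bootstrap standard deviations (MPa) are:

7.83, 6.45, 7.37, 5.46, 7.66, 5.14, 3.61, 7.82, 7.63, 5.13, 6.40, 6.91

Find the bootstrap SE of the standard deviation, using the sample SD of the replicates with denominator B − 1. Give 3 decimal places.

SE* = 1.355

Bootstrap SE is the standard deviation of the 12 replicate standard deviations.
Mean of replicates: (7.83 + 6.45 + 7.37 + 5.46 + 7.66 + 5.14 + 3.61 + 7.82 + 7.63 + 5.13 + 6.40 + 6.91) / 12 = 77.4100 / 12 = 6.4508
Sum of squared deviations: (+1.3792)² + (−0.0008)² + (+0.9192)² + (−0.9908)² + (+1.2092)² + (−1.3108)² + (−2.8408)² + (+1.3692)² + (+1.1792)² + (−1.3208)² + (−0.0508)² + (+0.4592)² = 20.2025
Variance = 20.2025 / 11 = 1.8366
SE* = √1.8366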